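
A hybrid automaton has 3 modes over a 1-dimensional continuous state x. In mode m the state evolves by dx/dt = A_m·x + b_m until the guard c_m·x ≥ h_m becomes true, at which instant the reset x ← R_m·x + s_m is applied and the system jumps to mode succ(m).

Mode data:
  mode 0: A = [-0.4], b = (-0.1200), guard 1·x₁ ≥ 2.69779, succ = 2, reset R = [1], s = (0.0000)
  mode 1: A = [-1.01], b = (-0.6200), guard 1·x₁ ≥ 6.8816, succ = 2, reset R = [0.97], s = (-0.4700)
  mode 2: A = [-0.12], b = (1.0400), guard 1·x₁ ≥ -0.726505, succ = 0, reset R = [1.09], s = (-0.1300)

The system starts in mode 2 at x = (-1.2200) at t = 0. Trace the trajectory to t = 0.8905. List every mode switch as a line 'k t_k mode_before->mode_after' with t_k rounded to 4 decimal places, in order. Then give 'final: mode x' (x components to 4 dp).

1 0.4267 2->0
final: 0 -0.8166

Mode 2: guard c·x = -0.7265 hit at Δt = 0.4267 (t = 0.4267), x⁻ = (-0.7265) → reset → x⁺ = (-0.9219), jump to mode 0
Mode 0: flow for 0.4638 to horizon, guard not reached → x = (-0.8166)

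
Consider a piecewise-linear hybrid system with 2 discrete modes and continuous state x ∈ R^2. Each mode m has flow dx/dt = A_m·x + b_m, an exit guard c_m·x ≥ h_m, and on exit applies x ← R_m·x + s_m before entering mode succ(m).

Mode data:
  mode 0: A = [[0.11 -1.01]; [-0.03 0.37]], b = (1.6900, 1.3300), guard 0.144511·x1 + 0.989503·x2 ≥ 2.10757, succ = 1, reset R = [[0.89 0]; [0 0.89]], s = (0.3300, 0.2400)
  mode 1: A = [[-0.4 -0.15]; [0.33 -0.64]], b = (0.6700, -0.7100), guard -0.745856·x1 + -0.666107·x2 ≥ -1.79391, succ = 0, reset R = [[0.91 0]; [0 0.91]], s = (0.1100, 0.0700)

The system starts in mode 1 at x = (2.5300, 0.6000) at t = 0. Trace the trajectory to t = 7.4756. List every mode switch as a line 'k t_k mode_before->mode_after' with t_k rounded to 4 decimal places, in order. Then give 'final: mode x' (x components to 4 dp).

Mode 1: guard c·x = -1.7939 hit at Δt = 1.2455 (t = 1.2455), x⁻ = (2.1304, 0.3077) → reset → x⁺ = (2.0486, 0.3500), jump to mode 0
Mode 0: guard c·x = 2.1076 hit at Δt = 0.8397 (t = 2.0852), x⁻ = (2.8563, 1.7128) → reset → x⁺ = (2.8721, 1.7644), jump to mode 1
Mode 1: guard c·x = -1.7939 hit at Δt = 2.1506 (t = 4.2358), x⁻ = (1.9787, 0.4776) → reset → x⁺ = (1.9106, 0.5046), jump to mode 0
Mode 0: guard c·x = 2.1076 hit at Δt = 0.7519 (t = 4.9877), x⁻ = (2.5325, 1.7601) → reset → x⁺ = (2.5840, 1.8065), jump to mode 1
Mode 1: guard c·x = -1.7939 hit at Δt = 1.8293 (t = 6.8170), x⁻ = (1.9148, 0.5491) → reset → x⁺ = (1.8525, 0.5696), jump to mode 0
Mode 0: flow for 0.6586 to horizon, guard not reached → x = (2.3928, 1.6702)

1 1.2455 1->0
2 2.0852 0->1
3 4.2358 1->0
4 4.9877 0->1
5 6.8170 1->0
final: 0 2.3928 1.6702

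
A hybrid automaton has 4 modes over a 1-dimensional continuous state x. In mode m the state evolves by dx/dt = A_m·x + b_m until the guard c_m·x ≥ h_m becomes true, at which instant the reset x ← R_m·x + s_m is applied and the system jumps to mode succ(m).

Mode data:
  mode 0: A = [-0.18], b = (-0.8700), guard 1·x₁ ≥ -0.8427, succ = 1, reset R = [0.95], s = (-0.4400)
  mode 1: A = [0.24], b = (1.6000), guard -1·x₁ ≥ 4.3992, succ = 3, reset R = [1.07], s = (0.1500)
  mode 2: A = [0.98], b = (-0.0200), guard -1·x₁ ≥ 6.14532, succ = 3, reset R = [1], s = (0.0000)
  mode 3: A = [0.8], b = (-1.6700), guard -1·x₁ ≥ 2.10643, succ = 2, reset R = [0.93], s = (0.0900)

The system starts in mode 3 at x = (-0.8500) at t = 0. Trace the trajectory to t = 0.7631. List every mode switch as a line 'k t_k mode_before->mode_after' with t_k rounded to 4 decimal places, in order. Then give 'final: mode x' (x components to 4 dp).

1 0.4451 3->2
final: 2 -2.5599

Mode 3: guard c·x = 2.1064 hit at Δt = 0.4451 (t = 0.4451), x⁻ = (-2.1064) → reset → x⁺ = (-1.8690), jump to mode 2
Mode 2: flow for 0.3180 to horizon, guard not reached → x = (-2.5599)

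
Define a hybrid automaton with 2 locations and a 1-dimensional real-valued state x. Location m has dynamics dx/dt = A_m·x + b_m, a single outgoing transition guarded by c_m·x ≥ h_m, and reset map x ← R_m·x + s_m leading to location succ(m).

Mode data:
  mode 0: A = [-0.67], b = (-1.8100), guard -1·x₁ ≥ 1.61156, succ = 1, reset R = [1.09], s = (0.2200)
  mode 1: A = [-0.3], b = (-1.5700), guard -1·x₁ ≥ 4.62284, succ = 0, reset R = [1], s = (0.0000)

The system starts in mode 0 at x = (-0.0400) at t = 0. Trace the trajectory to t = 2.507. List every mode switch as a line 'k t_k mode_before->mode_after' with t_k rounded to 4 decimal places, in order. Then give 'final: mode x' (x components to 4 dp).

Mode 0: guard c·x = 1.6116 hit at Δt = 1.3325 (t = 1.3325), x⁻ = (-1.6116) → reset → x⁺ = (-1.5366), jump to mode 1
Mode 1: flow for 1.1745 to horizon, guard not reached → x = (-2.6344)

1 1.3325 0->1
final: 1 -2.6344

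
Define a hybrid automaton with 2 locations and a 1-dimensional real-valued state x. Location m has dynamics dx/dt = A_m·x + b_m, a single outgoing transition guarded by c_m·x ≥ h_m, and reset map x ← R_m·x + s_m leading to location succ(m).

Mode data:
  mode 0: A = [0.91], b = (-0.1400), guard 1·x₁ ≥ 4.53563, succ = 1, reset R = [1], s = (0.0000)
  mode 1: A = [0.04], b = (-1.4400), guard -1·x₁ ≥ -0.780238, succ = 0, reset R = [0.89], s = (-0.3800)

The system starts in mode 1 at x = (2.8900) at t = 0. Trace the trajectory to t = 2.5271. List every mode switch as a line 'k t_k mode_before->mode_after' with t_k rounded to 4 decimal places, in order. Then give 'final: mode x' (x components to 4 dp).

1 1.5443 1->0
final: 0 0.5465

Mode 1: guard c·x = -0.7802 hit at Δt = 1.5443 (t = 1.5443), x⁻ = (0.7802) → reset → x⁺ = (0.3144), jump to mode 0
Mode 0: flow for 0.9828 to horizon, guard not reached → x = (0.5465)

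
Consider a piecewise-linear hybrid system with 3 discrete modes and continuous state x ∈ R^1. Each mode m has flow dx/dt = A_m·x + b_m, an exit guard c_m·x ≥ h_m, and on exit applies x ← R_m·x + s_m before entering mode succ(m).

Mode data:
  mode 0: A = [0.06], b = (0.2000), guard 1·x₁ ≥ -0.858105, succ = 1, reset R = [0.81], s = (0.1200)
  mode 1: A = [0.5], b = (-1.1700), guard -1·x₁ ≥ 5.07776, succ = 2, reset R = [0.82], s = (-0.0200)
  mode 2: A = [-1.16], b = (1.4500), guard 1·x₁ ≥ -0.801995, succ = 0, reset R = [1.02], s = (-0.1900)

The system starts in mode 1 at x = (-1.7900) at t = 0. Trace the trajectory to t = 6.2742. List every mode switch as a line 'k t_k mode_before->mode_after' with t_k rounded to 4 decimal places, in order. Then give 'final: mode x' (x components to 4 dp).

1 1.1712 1->2
2 2.0107 2->0
3 3.0521 0->1
4 4.9201 1->2
5 5.7596 2->0
final: 0 -0.9351

Mode 1: guard c·x = 5.0778 hit at Δt = 1.1712 (t = 1.1712), x⁻ = (-5.0778) → reset → x⁺ = (-4.1838), jump to mode 2
Mode 2: guard c·x = -0.8020 hit at Δt = 0.8395 (t = 2.0107), x⁻ = (-0.8020) → reset → x⁺ = (-1.0080), jump to mode 0
Mode 0: guard c·x = -0.8581 hit at Δt = 1.0414 (t = 3.0521), x⁻ = (-0.8581) → reset → x⁺ = (-0.5751), jump to mode 1
Mode 1: guard c·x = 5.0778 hit at Δt = 1.8680 (t = 4.9201), x⁻ = (-5.0778) → reset → x⁺ = (-4.1838), jump to mode 2
Mode 2: guard c·x = -0.8020 hit at Δt = 0.8395 (t = 5.7596), x⁻ = (-0.8020) → reset → x⁺ = (-1.0080), jump to mode 0
Mode 0: flow for 0.5146 to horizon, guard not reached → x = (-0.9351)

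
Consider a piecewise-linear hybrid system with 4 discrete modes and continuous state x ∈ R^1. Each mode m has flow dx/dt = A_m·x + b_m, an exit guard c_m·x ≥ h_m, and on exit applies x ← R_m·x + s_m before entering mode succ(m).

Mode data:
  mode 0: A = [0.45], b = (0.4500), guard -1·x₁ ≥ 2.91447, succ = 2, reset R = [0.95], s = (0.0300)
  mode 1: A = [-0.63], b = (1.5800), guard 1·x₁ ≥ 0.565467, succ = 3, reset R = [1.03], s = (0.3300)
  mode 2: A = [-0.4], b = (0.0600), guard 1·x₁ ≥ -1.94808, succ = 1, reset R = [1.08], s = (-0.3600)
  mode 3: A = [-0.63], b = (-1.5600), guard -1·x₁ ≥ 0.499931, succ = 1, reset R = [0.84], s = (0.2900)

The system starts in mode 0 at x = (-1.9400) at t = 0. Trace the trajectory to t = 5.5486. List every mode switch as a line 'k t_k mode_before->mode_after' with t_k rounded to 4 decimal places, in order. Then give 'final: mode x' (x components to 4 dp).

Mode 0: guard c·x = 2.9145 hit at Δt = 1.5807 (t = 1.5807), x⁻ = (-2.9145) → reset → x⁺ = (-2.7387), jump to mode 2
Mode 2: guard c·x = -1.9481 hit at Δt = 0.7995 (t = 2.3802), x⁻ = (-1.9481) → reset → x⁺ = (-2.4639), jump to mode 1
Mode 1: guard c·x = 0.5655 hit at Δt = 1.4918 (t = 3.8720), x⁻ = (0.5655) → reset → x⁺ = (0.9124), jump to mode 3
Mode 3: guard c·x = 0.4999 hit at Δt = 0.8559 (t = 4.7279), x⁻ = (-0.4999) → reset → x⁺ = (-0.1299), jump to mode 1
Mode 1: guard c·x = 0.5655 hit at Δt = 0.4857 (t = 5.2136), x⁻ = (0.5655) → reset → x⁺ = (0.9124), jump to mode 3
Mode 3: flow for 0.3350 to horizon, guard not reached → x = (0.2678)

1 1.5807 0->2
2 2.3802 2->1
3 3.8720 1->3
4 4.7279 3->1
5 5.2136 1->3
final: 3 0.2678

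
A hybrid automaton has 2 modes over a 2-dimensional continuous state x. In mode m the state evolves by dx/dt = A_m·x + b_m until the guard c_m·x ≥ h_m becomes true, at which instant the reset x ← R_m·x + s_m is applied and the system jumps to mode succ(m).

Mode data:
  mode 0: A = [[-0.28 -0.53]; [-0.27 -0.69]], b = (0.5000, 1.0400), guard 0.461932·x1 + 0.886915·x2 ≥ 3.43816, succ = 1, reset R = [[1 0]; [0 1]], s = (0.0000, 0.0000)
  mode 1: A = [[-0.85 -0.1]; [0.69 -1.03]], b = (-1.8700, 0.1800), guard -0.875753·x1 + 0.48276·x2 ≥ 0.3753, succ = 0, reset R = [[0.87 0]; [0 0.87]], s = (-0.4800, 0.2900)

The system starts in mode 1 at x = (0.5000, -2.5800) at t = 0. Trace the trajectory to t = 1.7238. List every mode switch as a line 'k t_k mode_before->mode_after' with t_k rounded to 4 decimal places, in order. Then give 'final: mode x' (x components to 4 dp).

Mode 1: guard c·x = 0.3753 hit at Δt = 1.0239 (t = 1.0239), x⁻ = (-0.9699, -0.9820) → reset → x⁺ = (-1.3238, -0.5644), jump to mode 0
Mode 0: flow for 0.6999 to horizon, guard not reached → x = (-0.7595, 0.3762)

1 1.0239 1->0
final: 0 -0.7595 0.3762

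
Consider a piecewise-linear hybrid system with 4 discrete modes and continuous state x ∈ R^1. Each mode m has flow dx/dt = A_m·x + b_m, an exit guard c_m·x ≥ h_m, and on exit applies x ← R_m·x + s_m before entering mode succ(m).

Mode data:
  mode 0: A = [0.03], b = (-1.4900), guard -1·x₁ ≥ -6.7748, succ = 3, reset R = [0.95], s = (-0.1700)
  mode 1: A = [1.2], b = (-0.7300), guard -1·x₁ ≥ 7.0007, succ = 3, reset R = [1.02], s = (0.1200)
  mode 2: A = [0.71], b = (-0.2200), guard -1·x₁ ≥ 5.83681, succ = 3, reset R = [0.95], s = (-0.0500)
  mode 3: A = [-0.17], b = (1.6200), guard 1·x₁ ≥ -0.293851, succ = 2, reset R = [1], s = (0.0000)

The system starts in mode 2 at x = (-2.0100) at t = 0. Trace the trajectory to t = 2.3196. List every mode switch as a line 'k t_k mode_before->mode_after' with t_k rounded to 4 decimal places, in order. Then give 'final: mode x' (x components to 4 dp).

1 1.3724 2->3
final: 3 -3.3455

Mode 2: guard c·x = 5.8368 hit at Δt = 1.3724 (t = 1.3724), x⁻ = (-5.8368) → reset → x⁺ = (-5.5950), jump to mode 3
Mode 3: flow for 0.9472 to horizon, guard not reached → x = (-3.3455)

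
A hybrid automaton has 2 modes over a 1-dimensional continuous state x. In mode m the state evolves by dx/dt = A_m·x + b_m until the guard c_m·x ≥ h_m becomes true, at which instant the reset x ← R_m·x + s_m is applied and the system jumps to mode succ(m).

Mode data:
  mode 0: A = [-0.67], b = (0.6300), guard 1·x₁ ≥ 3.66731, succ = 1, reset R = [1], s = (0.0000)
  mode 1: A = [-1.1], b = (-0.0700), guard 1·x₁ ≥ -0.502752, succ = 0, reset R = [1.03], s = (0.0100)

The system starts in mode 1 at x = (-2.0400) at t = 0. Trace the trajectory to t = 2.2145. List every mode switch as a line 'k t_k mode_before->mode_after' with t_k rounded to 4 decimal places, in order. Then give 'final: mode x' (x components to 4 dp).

1 1.3675 1->0
final: 0 0.1193

Mode 1: guard c·x = -0.5028 hit at Δt = 1.3675 (t = 1.3675), x⁻ = (-0.5028) → reset → x⁺ = (-0.5078), jump to mode 0
Mode 0: flow for 0.8470 to horizon, guard not reached → x = (0.1193)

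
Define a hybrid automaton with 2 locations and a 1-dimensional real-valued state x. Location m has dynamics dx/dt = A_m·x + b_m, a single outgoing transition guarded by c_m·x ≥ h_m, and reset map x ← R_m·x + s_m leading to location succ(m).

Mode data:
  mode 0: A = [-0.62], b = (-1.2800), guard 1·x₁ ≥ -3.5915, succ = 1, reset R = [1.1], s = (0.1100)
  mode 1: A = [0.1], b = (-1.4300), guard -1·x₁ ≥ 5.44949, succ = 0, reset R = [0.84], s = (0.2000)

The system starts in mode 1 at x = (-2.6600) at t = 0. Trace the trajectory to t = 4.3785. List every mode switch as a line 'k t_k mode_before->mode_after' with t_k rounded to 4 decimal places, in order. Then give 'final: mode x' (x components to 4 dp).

Mode 1: guard c·x = 5.4495 hit at Δt = 1.5227 (t = 1.5227), x⁻ = (-5.4495) → reset → x⁺ = (-4.3776), jump to mode 0
Mode 0: guard c·x = -3.5915 hit at Δt = 0.6698 (t = 2.1925), x⁻ = (-3.5915) → reset → x⁺ = (-3.8407), jump to mode 1
Mode 1: guard c·x = 5.4495 hit at Δt = 0.8497 (t = 3.0422), x⁻ = (-5.4495) → reset → x⁺ = (-4.3776), jump to mode 0
Mode 0: guard c·x = -3.5915 hit at Δt = 0.6698 (t = 3.7120), x⁻ = (-3.5915) → reset → x⁺ = (-3.8407), jump to mode 1
Mode 1: flow for 0.6665 to horizon, guard not reached → x = (-5.0909)

1 1.5227 1->0
2 2.1925 0->1
3 3.0422 1->0
4 3.7120 0->1
final: 1 -5.0909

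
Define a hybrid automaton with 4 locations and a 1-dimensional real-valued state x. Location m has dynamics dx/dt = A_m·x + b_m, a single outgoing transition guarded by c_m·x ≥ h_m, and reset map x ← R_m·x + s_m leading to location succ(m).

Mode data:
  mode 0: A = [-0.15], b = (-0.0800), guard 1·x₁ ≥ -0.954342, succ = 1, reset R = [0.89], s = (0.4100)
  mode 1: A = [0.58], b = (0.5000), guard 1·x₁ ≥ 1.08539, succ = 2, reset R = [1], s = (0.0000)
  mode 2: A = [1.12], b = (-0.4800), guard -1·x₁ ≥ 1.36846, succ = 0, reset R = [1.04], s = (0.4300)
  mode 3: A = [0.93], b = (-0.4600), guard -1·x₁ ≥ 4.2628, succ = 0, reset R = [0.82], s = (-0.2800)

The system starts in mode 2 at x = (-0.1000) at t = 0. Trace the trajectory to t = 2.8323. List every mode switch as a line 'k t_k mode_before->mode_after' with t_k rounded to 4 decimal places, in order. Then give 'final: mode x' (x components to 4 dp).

1 1.0926 2->0
2 1.6811 0->1
final: 1 -0.0379

Mode 2: guard c·x = 1.3685 hit at Δt = 1.0926 (t = 1.0926), x⁻ = (-1.3685) → reset → x⁺ = (-0.9932), jump to mode 0
Mode 0: guard c·x = -0.9543 hit at Δt = 0.5885 (t = 1.6811), x⁻ = (-0.9543) → reset → x⁺ = (-0.4394), jump to mode 1
Mode 1: flow for 1.1512 to horizon, guard not reached → x = (-0.0379)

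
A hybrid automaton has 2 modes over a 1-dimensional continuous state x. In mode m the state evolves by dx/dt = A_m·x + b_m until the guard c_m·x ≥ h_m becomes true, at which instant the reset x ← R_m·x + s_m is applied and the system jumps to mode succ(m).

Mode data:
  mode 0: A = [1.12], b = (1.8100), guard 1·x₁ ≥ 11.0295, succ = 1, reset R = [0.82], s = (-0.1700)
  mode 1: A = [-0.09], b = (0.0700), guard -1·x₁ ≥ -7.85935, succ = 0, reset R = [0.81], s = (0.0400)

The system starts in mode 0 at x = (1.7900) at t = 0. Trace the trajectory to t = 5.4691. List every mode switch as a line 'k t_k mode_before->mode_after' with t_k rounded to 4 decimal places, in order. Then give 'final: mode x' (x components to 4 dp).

1 1.1712 0->1
2 2.6593 1->0
3 3.0656 0->1
4 4.5537 1->0
5 4.9600 0->1
final: 1 8.5116

Mode 0: guard c·x = 11.0295 hit at Δt = 1.1712 (t = 1.1712), x⁻ = (11.0295) → reset → x⁺ = (8.8742), jump to mode 1
Mode 1: guard c·x = -7.8594 hit at Δt = 1.4881 (t = 2.6593), x⁻ = (7.8594) → reset → x⁺ = (6.4061), jump to mode 0
Mode 0: guard c·x = 11.0295 hit at Δt = 0.4063 (t = 3.0656), x⁻ = (11.0295) → reset → x⁺ = (8.8742), jump to mode 1
Mode 1: guard c·x = -7.8594 hit at Δt = 1.4881 (t = 4.5537), x⁻ = (7.8594) → reset → x⁺ = (6.4061), jump to mode 0
Mode 0: guard c·x = 11.0295 hit at Δt = 0.4063 (t = 4.9600), x⁻ = (11.0295) → reset → x⁺ = (8.8742), jump to mode 1
Mode 1: flow for 0.5091 to horizon, guard not reached → x = (8.5116)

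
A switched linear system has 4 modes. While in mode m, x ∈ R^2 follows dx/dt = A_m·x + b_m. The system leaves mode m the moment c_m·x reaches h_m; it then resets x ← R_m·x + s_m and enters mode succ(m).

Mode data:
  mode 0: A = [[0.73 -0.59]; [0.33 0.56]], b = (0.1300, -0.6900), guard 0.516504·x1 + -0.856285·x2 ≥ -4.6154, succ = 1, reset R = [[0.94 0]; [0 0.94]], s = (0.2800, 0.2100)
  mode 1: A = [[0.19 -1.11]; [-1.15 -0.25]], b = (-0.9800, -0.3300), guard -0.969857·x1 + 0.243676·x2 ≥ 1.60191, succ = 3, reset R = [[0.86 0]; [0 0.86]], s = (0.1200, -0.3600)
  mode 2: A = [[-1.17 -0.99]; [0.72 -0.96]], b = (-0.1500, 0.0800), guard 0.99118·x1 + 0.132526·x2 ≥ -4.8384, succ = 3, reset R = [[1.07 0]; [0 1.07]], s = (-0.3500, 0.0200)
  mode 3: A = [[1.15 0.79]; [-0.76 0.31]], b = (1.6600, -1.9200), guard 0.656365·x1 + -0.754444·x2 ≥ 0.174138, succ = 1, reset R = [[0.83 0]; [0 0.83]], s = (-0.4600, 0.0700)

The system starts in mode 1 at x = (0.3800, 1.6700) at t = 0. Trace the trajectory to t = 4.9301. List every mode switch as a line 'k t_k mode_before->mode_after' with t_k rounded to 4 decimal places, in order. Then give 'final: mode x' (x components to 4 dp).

Mode 1: guard c·x = 1.6019 hit at Δt = 0.5998 (t = 0.5998), x⁻ = (-1.2637, 1.5442) → reset → x⁺ = (-0.9668, 0.9680), jump to mode 3
Mode 3: guard c·x = 0.1741 hit at Δt = 0.7248 (t = 1.3246), x⁻ = (0.1807, -0.0736) → reset → x⁺ = (-0.3100, 0.0089), jump to mode 1
Mode 1: guard c·x = 1.6019 hit at Δt = 0.8928 (t = 2.2174), x⁻ = (-1.5142, 0.5471) → reset → x⁺ = (-1.1823, 0.1105), jump to mode 3
Mode 3: guard c·x = 0.1741 hit at Δt = 1.1228 (t = 3.3402), x⁻ = (-1.2294, -1.3004) → reset → x⁺ = (-1.4804, -1.0093), jump to mode 1
Mode 1: guard c·x = 1.6019 hit at Δt = 0.4396 (t = 3.7798), x⁻ = (-1.7241, -0.2882) → reset → x⁺ = (-1.3627, -0.6079), jump to mode 3
Mode 3: flow for 1.1503 to horizon, guard not reached → x = (-3.1155, -1.4940)

1 0.5998 1->3
2 1.3246 3->1
3 2.2174 1->3
4 3.3402 3->1
5 3.7798 1->3
final: 3 -3.1155 -1.4940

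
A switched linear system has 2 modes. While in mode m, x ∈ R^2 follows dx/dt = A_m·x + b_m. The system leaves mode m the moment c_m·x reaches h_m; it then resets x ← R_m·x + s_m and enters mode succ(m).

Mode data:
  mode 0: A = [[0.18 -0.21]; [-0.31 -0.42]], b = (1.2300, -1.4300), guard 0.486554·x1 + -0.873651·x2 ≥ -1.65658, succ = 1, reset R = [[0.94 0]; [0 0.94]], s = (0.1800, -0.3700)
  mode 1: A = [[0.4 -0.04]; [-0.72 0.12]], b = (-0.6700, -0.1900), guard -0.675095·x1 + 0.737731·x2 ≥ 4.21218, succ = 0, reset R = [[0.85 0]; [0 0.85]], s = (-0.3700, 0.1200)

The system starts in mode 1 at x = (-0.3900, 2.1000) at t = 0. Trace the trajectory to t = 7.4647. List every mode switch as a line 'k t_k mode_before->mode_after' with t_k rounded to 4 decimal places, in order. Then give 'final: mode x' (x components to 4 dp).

Mode 1: guard c·x = 4.2122 hit at Δt = 1.4896 (t = 1.4896), x⁻ = (-2.2836, 3.6199) → reset → x⁺ = (-2.3111, 3.1969), jump to mode 0
Mode 0: guard c·x = -1.6566 hit at Δt = 1.3865 (t = 2.8761), x⁻ = (-1.7014, 0.9486) → reset → x⁺ = (-1.4193, 0.5217), jump to mode 1
Mode 1: guard c·x = 4.2122 hit at Δt = 1.2219 (t = 4.0980), x⁻ = (-3.4505, 2.5521) → reset → x⁺ = (-3.3029, 2.2893), jump to mode 0
Mode 0: guard c·x = -1.6566 hit at Δt = 1.7551 (t = 5.8531), x⁻ = (-2.5745, 0.4624) → reset → x⁺ = (-2.2401, 0.0646), jump to mode 1
Mode 1: guard c·x = 4.2122 hit at Δt = 0.9209 (t = 6.7740), x⁻ = (-4.0226, 2.0286) → reset → x⁺ = (-3.7892, 1.8443), jump to mode 0
Mode 0: flow for 0.6907 to horizon, guard not reached → x = (-3.6213, 1.2122)

1 1.4896 1->0
2 2.8761 0->1
3 4.0980 1->0
4 5.8531 0->1
5 6.7740 1->0
final: 0 -3.6213 1.2122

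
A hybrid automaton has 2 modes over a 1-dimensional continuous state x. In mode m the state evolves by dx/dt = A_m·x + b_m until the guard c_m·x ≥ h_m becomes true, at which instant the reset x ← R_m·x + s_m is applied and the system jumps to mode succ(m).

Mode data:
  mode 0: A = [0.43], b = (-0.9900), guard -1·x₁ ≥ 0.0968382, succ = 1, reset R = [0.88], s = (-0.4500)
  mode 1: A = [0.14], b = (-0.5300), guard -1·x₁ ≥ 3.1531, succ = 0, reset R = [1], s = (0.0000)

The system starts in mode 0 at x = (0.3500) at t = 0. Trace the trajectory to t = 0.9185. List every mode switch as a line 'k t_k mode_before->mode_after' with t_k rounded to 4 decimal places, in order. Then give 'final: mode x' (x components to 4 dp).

1 0.4793 0->1
final: 1 -0.8092

Mode 0: guard c·x = 0.0968 hit at Δt = 0.4793 (t = 0.4793), x⁻ = (-0.0968) → reset → x⁺ = (-0.5352), jump to mode 1
Mode 1: flow for 0.4392 to horizon, guard not reached → x = (-0.8092)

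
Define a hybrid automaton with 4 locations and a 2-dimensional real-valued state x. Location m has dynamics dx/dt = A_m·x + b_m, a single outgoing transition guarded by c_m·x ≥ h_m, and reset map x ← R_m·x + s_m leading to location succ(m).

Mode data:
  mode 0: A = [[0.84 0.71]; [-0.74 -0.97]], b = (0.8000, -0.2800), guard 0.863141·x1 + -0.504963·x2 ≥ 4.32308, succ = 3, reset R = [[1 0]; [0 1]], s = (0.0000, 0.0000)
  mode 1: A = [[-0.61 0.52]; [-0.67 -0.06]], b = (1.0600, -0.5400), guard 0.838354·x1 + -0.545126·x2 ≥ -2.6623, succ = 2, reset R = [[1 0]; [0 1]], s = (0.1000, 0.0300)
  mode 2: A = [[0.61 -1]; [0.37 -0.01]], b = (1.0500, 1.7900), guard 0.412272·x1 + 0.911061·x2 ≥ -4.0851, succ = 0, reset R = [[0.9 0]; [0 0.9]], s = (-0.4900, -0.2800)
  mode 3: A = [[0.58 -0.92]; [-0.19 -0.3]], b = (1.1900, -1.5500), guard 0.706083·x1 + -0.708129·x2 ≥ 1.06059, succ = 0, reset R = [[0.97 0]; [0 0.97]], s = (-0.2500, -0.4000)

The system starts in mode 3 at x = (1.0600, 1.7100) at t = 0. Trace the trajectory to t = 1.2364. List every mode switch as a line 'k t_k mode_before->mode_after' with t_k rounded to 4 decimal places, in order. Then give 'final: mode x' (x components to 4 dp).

Mode 3: guard c·x = 1.0606 hit at Δt = 0.6830 (t = 0.6830), x⁻ = (1.7822, 0.2793) → reset → x⁺ = (1.4787, -0.1291), jump to mode 0
Mode 0: flow for 0.5534 to horizon, guard not reached → x = (2.6871, -0.8653)

1 0.6830 3->0
final: 0 2.6871 -0.8653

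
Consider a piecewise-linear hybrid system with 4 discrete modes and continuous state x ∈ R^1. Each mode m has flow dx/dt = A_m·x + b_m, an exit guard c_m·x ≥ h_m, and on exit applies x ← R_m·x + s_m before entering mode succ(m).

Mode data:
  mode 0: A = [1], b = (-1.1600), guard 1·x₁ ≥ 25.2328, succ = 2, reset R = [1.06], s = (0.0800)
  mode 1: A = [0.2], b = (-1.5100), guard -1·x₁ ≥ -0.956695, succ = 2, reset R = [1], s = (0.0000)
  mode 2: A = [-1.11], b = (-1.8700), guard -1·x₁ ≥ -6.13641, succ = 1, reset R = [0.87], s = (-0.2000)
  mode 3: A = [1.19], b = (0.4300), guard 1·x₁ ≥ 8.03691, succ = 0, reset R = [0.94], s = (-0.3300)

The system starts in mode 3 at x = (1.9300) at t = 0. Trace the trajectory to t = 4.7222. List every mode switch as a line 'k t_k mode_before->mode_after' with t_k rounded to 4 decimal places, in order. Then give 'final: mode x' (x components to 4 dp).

Mode 3: guard c·x = 8.0369 hit at Δt = 1.0915 (t = 1.0915), x⁻ = (8.0369) → reset → x⁺ = (7.2247), jump to mode 0
Mode 0: guard c·x = 25.2328 hit at Δt = 1.3786 (t = 2.4701), x⁻ = (25.2328) → reset → x⁺ = (26.8268), jump to mode 2
Mode 2: guard c·x = -6.1364 hit at Δt = 1.1653 (t = 3.6354), x⁻ = (6.1364) → reset → x⁺ = (5.1387), jump to mode 1
Mode 1: flow for 1.0868 to horizon, guard not reached → x = (4.5532)

1 1.0915 3->0
2 2.4701 0->2
3 3.6354 2->1
final: 1 4.5532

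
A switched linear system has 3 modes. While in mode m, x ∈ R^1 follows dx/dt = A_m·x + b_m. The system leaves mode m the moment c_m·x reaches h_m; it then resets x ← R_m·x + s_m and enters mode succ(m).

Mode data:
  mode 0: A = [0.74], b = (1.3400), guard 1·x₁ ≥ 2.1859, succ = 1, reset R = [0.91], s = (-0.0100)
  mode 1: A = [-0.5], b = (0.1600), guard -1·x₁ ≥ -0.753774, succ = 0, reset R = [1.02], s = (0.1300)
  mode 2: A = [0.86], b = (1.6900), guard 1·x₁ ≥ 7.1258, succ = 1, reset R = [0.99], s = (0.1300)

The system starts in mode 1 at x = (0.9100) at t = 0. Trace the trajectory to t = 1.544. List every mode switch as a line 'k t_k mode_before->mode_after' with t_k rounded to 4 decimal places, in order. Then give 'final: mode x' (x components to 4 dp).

1 0.6152 1->0
2 1.1404 0->1
final: 1 1.6760

Mode 1: guard c·x = -0.7538 hit at Δt = 0.6152 (t = 0.6152), x⁻ = (0.7538) → reset → x⁺ = (0.8988), jump to mode 0
Mode 0: guard c·x = 2.1859 hit at Δt = 0.5252 (t = 1.1404), x⁻ = (2.1859) → reset → x⁺ = (1.9792), jump to mode 1
Mode 1: flow for 0.4036 to horizon, guard not reached → x = (1.6760)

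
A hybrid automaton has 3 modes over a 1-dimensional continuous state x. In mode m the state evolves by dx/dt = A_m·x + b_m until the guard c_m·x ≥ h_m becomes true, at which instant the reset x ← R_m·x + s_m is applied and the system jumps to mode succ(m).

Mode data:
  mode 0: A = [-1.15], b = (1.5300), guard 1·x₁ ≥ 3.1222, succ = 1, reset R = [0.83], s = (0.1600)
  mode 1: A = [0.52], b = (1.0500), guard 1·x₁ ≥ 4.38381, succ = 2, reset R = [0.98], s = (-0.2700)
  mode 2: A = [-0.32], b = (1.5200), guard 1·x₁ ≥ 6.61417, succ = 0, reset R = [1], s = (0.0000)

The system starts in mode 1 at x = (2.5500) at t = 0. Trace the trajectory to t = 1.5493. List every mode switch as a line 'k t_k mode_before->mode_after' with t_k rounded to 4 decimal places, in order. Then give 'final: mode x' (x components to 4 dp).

Mode 1: guard c·x = 4.3838 hit at Δt = 0.6489 (t = 0.6489), x⁻ = (4.3838) → reset → x⁺ = (4.0261), jump to mode 2
Mode 2: flow for 0.9004 to horizon, guard not reached → x = (4.2073)

1 0.6489 1->2
final: 2 4.2073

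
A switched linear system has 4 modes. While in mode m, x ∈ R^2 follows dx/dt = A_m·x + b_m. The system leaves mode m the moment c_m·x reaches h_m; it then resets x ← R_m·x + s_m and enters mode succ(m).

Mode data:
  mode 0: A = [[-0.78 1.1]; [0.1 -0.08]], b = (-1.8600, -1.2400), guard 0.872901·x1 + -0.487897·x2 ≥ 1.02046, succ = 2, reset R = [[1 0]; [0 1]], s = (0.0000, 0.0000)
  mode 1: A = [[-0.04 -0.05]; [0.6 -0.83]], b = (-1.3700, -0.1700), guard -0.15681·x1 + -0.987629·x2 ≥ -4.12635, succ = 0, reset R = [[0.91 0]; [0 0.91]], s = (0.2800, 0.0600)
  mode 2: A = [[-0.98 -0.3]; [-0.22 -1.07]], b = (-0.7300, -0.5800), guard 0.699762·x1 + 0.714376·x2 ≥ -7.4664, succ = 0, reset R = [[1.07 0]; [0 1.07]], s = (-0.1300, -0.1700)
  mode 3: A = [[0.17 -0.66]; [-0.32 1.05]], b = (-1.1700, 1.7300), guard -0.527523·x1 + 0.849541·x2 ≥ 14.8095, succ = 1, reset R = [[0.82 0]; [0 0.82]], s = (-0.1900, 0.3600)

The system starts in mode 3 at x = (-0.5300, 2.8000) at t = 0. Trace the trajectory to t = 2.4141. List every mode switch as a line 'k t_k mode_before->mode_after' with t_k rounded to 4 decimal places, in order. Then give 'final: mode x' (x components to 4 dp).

1 1.0369 3->1
2 1.5885 1->0
final: 0 -1.5796 3.2701

Mode 3: guard c·x = 14.8095 hit at Δt = 1.0369 (t = 1.0369), x⁻ = (-6.9863, 13.0942) → reset → x⁺ = (-5.9188, 11.0972), jump to mode 1
Mode 1: guard c·x = -4.1264 hit at Δt = 0.5516 (t = 1.5885), x⁻ = (-6.7543, 5.2504) → reset → x⁺ = (-5.8664, 4.8379), jump to mode 0
Mode 0: flow for 0.8256 to horizon, guard not reached → x = (-1.5796, 3.2701)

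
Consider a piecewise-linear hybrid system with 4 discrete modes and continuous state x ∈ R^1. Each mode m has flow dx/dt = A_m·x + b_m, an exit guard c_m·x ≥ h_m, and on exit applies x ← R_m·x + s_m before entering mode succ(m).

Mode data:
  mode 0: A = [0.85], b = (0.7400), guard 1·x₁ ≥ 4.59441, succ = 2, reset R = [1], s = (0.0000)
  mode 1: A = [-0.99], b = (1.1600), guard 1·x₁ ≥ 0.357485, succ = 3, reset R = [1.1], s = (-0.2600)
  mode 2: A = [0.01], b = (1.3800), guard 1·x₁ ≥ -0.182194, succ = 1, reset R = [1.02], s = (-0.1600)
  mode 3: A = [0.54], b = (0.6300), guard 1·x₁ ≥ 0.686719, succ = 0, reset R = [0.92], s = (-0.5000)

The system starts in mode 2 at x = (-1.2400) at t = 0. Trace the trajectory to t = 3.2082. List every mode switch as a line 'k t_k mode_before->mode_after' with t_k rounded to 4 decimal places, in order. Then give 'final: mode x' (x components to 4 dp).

1 0.7705 2->1
2 1.3994 1->3
3 2.0563 3->0
final: 0 1.7978

Mode 2: guard c·x = -0.1822 hit at Δt = 0.7705 (t = 0.7705), x⁻ = (-0.1822) → reset → x⁺ = (-0.3458), jump to mode 1
Mode 1: guard c·x = 0.3575 hit at Δt = 0.6289 (t = 1.3994), x⁻ = (0.3575) → reset → x⁺ = (0.1332), jump to mode 3
Mode 3: guard c·x = 0.6867 hit at Δt = 0.6569 (t = 2.0563), x⁻ = (0.6867) → reset → x⁺ = (0.1318), jump to mode 0
Mode 0: flow for 1.1519 to horizon, guard not reached → x = (1.7978)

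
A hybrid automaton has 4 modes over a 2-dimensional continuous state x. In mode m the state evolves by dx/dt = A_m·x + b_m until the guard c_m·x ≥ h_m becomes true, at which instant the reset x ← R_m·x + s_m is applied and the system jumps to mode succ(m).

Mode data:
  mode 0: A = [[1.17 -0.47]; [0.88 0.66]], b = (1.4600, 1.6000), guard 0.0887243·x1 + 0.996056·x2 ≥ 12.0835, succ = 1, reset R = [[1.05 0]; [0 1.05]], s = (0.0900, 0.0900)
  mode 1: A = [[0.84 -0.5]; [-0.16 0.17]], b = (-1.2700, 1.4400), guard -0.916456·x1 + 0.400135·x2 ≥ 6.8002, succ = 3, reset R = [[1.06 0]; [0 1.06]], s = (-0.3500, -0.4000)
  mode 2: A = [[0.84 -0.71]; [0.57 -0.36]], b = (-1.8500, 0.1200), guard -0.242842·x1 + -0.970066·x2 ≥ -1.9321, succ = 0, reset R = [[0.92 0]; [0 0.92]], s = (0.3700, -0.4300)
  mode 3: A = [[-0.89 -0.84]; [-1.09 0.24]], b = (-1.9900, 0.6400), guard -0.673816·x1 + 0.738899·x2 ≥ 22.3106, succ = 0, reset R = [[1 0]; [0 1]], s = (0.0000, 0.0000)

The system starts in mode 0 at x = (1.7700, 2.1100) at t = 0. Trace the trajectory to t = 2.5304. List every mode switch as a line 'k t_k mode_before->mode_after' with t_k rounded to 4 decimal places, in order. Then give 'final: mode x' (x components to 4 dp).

Mode 0: guard c·x = 12.0835 hit at Δt = 1.1366 (t = 1.1366), x⁻ = (4.4765, 11.7326) → reset → x⁺ = (4.7903, 12.4092), jump to mode 1
Mode 1: guard c·x = 6.8002 hit at Δt = 0.8991 (t = 2.0357), x⁻ = (-0.6717, 15.4564) → reset → x⁺ = (-1.0620, 15.9838), jump to mode 3
Mode 3: flow for 0.4947 to horizon, guard not reached → x = (-7.6113, 20.8219)

1 1.1366 0->1
2 2.0357 1->3
final: 3 -7.6113 20.8219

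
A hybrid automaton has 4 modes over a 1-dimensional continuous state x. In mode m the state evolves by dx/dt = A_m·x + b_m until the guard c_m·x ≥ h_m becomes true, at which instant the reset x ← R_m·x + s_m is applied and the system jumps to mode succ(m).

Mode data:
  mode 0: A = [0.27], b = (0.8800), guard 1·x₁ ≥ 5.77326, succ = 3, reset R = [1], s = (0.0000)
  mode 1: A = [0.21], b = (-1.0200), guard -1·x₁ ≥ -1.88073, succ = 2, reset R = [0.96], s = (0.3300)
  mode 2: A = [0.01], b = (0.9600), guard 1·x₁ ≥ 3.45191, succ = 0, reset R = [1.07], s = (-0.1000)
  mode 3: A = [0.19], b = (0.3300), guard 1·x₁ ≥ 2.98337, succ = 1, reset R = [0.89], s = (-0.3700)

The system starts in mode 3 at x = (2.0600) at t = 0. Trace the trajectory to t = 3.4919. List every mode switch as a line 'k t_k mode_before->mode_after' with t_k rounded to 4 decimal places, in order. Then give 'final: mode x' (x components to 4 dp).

Mode 3: guard c·x = 2.9834 hit at Δt = 1.1457 (t = 1.1457), x⁻ = (2.9834) → reset → x⁺ = (2.2852), jump to mode 1
Mode 1: guard c·x = -1.8807 hit at Δt = 0.6955 (t = 1.8412), x⁻ = (1.8807) → reset → x⁺ = (2.1355), jump to mode 2
Mode 2: guard c·x = 3.4519 hit at Δt = 1.3325 (t = 3.1737), x⁻ = (3.4519) → reset → x⁺ = (3.5935), jump to mode 0
Mode 0: flow for 0.3182 to horizon, guard not reached → x = (4.2083)

1 1.1457 3->1
2 1.8412 1->2
3 3.1737 2->0
final: 0 4.2083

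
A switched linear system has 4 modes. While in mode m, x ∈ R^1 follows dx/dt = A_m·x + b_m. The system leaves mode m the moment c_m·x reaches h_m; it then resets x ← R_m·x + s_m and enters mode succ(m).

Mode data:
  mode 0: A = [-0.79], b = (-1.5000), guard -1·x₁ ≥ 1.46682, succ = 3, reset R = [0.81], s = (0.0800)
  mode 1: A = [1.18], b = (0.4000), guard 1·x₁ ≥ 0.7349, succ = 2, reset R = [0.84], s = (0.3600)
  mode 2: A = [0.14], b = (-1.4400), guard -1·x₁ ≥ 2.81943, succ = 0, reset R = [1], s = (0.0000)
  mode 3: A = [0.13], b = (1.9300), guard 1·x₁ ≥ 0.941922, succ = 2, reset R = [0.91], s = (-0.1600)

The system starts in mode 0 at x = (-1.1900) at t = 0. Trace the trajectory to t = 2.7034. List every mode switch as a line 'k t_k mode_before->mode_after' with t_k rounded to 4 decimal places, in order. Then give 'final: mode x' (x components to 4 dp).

Mode 0: guard c·x = 1.4668 hit at Δt = 0.6269 (t = 0.6269), x⁻ = (-1.4668) → reset → x⁺ = (-1.1081), jump to mode 3
Mode 3: guard c·x = 0.9419 hit at Δt = 1.0699 (t = 1.6968), x⁻ = (0.9419) → reset → x⁺ = (0.6971), jump to mode 2
Mode 2: flow for 1.0066 to horizon, guard not reached → x = (-0.7540)

1 0.6269 0->3
2 1.6968 3->2
final: 2 -0.7540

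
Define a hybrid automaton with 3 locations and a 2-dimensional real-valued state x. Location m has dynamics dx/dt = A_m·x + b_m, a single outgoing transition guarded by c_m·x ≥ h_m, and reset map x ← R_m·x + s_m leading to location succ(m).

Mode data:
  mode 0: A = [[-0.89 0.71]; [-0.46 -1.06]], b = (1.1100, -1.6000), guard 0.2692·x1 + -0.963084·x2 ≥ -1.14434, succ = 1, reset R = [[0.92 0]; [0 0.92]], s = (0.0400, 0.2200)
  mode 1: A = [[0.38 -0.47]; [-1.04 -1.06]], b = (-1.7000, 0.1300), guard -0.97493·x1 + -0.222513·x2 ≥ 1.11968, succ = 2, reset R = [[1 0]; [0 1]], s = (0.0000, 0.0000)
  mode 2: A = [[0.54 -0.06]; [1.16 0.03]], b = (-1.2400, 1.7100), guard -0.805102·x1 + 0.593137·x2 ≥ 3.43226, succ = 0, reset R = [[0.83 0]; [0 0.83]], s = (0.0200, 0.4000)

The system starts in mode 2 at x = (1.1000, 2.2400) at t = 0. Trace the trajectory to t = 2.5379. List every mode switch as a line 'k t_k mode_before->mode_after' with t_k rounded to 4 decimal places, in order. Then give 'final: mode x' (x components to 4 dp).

Mode 2: guard c·x = 3.4323 hit at Δt = 1.2579 (t = 1.2579), x⁻ = (-0.4642, 5.1565) → reset → x⁺ = (-0.3653, 4.6799), jump to mode 0
Mode 0: guard c·x = -1.1443 hit at Δt = 0.6200 (t = 1.8779), x⁻ = (1.2784, 1.5455) → reset → x⁺ = (1.2162, 1.6419), jump to mode 1
Mode 1: flow for 0.6600 to horizon, guard not reached → x = (-0.0743, 0.6316)

1 1.2579 2->0
2 1.8779 0->1
final: 1 -0.0743 0.6316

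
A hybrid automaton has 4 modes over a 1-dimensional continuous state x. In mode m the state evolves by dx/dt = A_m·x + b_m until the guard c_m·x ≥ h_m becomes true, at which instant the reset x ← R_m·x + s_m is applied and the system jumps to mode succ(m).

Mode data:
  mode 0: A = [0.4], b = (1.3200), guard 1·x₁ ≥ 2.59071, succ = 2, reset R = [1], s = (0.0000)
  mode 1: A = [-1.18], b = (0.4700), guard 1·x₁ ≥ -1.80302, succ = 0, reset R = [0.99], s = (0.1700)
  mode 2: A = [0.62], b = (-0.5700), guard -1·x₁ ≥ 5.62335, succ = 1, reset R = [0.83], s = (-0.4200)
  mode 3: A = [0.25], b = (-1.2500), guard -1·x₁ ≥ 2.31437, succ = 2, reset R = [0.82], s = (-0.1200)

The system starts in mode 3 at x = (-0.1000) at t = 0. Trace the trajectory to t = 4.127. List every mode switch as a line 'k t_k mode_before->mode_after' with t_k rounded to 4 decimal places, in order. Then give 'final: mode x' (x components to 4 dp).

1 1.4424 3->2
2 2.7342 2->1
3 3.5080 1->0
final: 0 -1.1416

Mode 3: guard c·x = 2.3144 hit at Δt = 1.4424 (t = 1.4424), x⁻ = (-2.3144) → reset → x⁺ = (-2.0178), jump to mode 2
Mode 2: guard c·x = 5.6234 hit at Δt = 1.2918 (t = 2.7342), x⁻ = (-5.6233) → reset → x⁺ = (-5.0874), jump to mode 1
Mode 1: guard c·x = -1.8030 hit at Δt = 0.7738 (t = 3.5080), x⁻ = (-1.8030) → reset → x⁺ = (-1.6150), jump to mode 0
Mode 0: flow for 0.6190 to horizon, guard not reached → x = (-1.1416)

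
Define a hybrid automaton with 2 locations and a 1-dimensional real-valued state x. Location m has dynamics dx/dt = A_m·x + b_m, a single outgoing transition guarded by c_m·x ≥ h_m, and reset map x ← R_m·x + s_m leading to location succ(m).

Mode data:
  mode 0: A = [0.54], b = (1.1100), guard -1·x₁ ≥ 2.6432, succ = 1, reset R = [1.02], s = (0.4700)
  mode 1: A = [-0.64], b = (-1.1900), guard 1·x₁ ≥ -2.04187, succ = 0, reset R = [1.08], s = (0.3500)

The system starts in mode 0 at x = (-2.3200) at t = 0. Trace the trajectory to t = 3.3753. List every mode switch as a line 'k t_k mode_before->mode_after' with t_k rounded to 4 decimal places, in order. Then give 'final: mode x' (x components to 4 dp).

1 1.4787 0->1
2 2.5690 1->0
final: 0 -1.7459

Mode 0: guard c·x = 2.6432 hit at Δt = 1.4787 (t = 1.4787), x⁻ = (-2.6432) → reset → x⁺ = (-2.2261), jump to mode 1
Mode 1: guard c·x = -2.0419 hit at Δt = 1.0903 (t = 2.5690), x⁻ = (-2.0419) → reset → x⁺ = (-1.8552), jump to mode 0
Mode 0: flow for 0.8063 to horizon, guard not reached → x = (-1.7459)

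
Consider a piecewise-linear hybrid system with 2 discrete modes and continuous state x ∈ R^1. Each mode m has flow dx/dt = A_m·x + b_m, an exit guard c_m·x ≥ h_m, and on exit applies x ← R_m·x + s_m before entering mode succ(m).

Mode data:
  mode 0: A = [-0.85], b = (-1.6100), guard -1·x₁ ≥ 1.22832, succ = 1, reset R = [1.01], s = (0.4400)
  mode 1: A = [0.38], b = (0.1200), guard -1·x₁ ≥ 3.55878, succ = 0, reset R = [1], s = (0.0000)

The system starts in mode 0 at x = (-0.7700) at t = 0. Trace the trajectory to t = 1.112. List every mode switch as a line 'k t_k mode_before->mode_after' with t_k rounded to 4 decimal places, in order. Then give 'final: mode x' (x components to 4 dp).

Mode 0: guard c·x = 1.2283 hit at Δt = 0.6162 (t = 0.6162), x⁻ = (-1.2283) → reset → x⁺ = (-0.8006), jump to mode 1
Mode 1: flow for 0.4958 to horizon, guard not reached → x = (-0.9011)

1 0.6162 0->1
final: 1 -0.9011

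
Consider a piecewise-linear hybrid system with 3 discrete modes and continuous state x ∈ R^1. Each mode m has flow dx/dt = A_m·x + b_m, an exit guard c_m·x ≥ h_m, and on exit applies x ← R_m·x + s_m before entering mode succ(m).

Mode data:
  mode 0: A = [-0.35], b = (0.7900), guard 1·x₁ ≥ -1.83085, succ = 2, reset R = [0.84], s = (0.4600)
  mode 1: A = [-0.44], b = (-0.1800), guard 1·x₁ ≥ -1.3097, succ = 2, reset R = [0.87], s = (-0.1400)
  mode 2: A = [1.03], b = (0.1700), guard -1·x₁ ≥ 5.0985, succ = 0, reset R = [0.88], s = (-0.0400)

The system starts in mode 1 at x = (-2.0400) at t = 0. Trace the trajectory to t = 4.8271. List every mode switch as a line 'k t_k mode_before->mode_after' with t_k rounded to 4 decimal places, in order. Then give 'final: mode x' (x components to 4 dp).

Mode 1: guard c·x = -1.3097 hit at Δt = 1.3496 (t = 1.3496), x⁻ = (-1.3097) → reset → x⁺ = (-1.2794), jump to mode 2
Mode 2: guard c·x = 5.0985 hit at Δt = 1.4444 (t = 2.7940), x⁻ = (-5.0985) → reset → x⁺ = (-4.5267), jump to mode 0
Mode 0: guard c·x = -1.8309 hit at Δt = 1.4471 (t = 4.2411), x⁻ = (-1.8308) → reset → x⁺ = (-1.0779), jump to mode 2
Mode 2: flow for 0.5860 to horizon, guard not reached → x = (-1.8344)

1 1.3496 1->2
2 2.7940 2->0
3 4.2411 0->2
final: 2 -1.8344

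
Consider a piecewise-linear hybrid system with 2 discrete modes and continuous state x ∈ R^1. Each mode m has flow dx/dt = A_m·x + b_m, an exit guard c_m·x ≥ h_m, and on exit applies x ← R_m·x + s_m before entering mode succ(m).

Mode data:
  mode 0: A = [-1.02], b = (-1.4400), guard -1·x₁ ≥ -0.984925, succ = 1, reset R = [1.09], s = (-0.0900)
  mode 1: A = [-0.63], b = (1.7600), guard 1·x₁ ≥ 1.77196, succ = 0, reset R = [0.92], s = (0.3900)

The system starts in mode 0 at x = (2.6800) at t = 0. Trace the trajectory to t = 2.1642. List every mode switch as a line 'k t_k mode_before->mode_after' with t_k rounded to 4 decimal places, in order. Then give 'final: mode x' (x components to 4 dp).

1 0.5244 0->1
2 1.4322 1->0
3 1.7842 0->1
final: 1 1.3689

Mode 0: guard c·x = -0.9849 hit at Δt = 0.5244 (t = 0.5244), x⁻ = (0.9849) → reset → x⁺ = (0.9836), jump to mode 1
Mode 1: guard c·x = 1.7720 hit at Δt = 0.9078 (t = 1.4322), x⁻ = (1.7720) → reset → x⁺ = (2.0202), jump to mode 0
Mode 0: guard c·x = -0.9849 hit at Δt = 0.3520 (t = 1.7842), x⁻ = (0.9849) → reset → x⁺ = (0.9836), jump to mode 1
Mode 1: flow for 0.3800 to horizon, guard not reached → x = (1.3689)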